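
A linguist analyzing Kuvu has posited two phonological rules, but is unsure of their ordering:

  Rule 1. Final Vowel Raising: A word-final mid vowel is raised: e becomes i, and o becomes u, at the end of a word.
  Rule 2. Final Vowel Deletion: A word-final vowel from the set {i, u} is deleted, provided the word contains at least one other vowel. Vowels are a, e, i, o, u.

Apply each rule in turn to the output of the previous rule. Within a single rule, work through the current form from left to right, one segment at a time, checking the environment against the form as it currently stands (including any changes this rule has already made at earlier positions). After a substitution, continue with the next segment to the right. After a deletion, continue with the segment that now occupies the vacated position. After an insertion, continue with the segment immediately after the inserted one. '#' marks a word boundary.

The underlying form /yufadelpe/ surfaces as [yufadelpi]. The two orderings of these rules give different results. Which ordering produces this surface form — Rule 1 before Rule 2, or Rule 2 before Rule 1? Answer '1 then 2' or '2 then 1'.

Order 1 then 2:
  1 Final Vowel Raising: [yufadelpe] → [yufadelpi]
  2 Final Vowel Deletion: [yufadelpi] → [yufadelp]
  result: [yufadelp]
Order 2 then 1:
  2 Final Vowel Deletion: no change — [yufadelpe]
  1 Final Vowel Raising: [yufadelpe] → [yufadelpi]
  result: [yufadelpi]

2 then 1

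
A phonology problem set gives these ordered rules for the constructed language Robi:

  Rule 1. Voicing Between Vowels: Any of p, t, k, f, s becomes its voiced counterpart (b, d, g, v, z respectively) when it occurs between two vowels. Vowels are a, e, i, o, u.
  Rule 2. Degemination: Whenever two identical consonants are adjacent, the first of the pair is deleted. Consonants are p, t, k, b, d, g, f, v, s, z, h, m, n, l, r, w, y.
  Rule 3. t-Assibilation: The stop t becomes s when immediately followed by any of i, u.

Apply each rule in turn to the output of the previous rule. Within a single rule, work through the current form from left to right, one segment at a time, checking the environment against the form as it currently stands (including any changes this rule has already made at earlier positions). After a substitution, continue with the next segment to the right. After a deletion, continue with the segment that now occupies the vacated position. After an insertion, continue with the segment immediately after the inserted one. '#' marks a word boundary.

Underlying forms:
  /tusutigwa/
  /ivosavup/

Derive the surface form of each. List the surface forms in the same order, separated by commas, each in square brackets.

[suzudigwa], [ivozavup]

/tusutigwa/:
  Rule 1 Voicing Between Vowels: [tusutigwa] → [tuzudigwa]
  Rule 2 Degemination: no change — [tuzudigwa]
  Rule 3 t-Assibilation: [tuzudigwa] → [suzudigwa]
/ivosavup/:
  Rule 1 Voicing Between Vowels: [ivosavup] → [ivozavup]
  Rule 2 Degemination: no change — [ivozavup]
  Rule 3 t-Assibilation: no change — [ivozavup]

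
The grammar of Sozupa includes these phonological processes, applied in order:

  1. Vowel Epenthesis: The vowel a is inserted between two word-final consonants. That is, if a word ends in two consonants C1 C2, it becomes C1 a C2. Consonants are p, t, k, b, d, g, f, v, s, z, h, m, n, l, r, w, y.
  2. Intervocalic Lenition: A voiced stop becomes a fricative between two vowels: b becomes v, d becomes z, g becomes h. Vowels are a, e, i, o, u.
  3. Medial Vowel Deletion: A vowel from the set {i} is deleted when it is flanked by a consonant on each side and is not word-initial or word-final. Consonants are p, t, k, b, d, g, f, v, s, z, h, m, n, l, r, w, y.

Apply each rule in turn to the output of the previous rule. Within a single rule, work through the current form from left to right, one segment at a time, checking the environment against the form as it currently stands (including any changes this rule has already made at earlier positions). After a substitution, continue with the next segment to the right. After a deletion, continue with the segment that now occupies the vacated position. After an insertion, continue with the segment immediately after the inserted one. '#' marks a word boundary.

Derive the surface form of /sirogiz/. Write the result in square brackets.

1 Vowel Epenthesis: no change — [sirogiz]
2 Intervocalic Lenition: [sirogiz] → [sirohiz]
3 Medial Vowel Deletion: [sirohiz] → [srohz]

[srohz]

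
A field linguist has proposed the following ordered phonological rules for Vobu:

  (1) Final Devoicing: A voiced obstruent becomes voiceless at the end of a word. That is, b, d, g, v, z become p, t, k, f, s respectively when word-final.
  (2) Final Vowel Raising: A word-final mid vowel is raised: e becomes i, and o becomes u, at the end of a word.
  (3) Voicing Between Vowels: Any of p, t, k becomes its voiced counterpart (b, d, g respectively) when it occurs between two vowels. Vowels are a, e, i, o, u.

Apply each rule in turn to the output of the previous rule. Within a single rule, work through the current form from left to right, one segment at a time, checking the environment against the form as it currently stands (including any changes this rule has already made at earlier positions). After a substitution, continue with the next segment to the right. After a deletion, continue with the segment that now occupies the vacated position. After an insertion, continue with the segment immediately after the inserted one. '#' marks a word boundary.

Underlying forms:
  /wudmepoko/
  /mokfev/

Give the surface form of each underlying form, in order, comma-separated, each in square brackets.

[wudmebogu], [mokfef]

/wudmepoko/:
  (1) Final Devoicing: no change — [wudmepoko]
  (2) Final Vowel Raising: [wudmepoko] → [wudmepoku]
  (3) Voicing Between Vowels: [wudmepoku] → [wudmebogu]
/mokfev/:
  (1) Final Devoicing: [mokfev] → [mokfef]
  (2) Final Vowel Raising: no change — [mokfef]
  (3) Voicing Between Vowels: no change — [mokfef]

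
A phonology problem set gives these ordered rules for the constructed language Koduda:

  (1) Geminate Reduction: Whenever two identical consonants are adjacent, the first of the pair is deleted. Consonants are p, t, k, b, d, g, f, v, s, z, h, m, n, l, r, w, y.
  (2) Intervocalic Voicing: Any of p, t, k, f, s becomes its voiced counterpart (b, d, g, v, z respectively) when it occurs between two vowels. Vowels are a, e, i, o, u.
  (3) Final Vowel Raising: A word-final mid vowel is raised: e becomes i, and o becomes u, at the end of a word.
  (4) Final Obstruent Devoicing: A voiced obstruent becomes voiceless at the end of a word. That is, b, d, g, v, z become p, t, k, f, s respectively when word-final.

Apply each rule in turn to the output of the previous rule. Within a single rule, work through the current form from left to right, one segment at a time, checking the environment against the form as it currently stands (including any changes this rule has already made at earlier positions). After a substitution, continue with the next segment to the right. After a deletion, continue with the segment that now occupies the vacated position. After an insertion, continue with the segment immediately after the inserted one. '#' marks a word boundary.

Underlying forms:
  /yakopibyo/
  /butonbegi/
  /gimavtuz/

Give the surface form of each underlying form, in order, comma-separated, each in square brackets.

/yakopibyo/:
  (1) Geminate Reduction: no change — [yakopibyo]
  (2) Intervocalic Voicing: [yakopibyo] → [yagobibyo]
  (3) Final Vowel Raising: [yagobibyo] → [yagobibyu]
  (4) Final Obstruent Devoicing: no change — [yagobibyu]
/butonbegi/:
  (1) Geminate Reduction: no change — [butonbegi]
  (2) Intervocalic Voicing: [butonbegi] → [budonbegi]
  (3) Final Vowel Raising: no change — [budonbegi]
  (4) Final Obstruent Devoicing: no change — [budonbegi]
/gimavtuz/:
  (1) Geminate Reduction: no change — [gimavtuz]
  (2) Intervocalic Voicing: no change — [gimavtuz]
  (3) Final Vowel Raising: no change — [gimavtuz]
  (4) Final Obstruent Devoicing: [gimavtuz] → [gimavtus]

[yagobibyu], [budonbegi], [gimavtus]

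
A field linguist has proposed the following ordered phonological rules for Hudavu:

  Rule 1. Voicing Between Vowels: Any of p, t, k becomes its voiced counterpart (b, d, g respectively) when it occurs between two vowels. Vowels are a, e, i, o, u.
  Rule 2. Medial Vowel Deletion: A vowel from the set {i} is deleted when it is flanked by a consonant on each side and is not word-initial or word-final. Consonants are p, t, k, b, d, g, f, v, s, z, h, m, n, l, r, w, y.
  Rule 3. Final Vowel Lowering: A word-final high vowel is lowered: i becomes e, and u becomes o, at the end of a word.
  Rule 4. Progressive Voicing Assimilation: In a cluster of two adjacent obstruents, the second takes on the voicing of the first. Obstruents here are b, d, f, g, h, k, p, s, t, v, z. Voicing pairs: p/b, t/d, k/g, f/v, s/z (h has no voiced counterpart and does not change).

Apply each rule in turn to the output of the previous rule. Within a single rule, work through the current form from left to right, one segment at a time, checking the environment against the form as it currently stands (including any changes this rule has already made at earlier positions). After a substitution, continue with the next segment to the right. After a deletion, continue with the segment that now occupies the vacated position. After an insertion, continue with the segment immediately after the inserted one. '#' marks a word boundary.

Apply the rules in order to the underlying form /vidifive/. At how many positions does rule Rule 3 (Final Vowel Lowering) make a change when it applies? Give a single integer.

0

Rule 1 Voicing Between Vowels: no change — [vidifive]
Rule 2 Medial Vowel Deletion: [vidifive] → [vdfve]
Rule 3 Final Vowel Lowering: no change — [vdfve]
Rule 4 Progressive Voicing Assimilation: [vdfve] → [vdvve]
Rule Rule 3 changed 0 position(s).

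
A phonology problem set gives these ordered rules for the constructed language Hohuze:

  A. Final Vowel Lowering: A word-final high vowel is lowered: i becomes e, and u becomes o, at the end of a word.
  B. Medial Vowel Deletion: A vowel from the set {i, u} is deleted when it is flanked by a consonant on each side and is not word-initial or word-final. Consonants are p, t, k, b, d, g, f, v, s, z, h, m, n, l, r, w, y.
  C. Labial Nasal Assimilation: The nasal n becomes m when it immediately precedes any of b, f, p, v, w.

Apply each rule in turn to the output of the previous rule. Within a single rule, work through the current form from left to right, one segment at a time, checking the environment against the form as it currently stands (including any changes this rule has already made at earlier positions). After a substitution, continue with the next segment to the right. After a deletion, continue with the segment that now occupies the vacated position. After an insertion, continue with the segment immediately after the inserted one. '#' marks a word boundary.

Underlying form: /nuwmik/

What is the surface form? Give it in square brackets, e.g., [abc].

[mwmk]

A Final Vowel Lowering: no change — [nuwmik]
B Medial Vowel Deletion: [nuwmik] → [nwmk]
C Labial Nasal Assimilation: [nwmk] → [mwmk]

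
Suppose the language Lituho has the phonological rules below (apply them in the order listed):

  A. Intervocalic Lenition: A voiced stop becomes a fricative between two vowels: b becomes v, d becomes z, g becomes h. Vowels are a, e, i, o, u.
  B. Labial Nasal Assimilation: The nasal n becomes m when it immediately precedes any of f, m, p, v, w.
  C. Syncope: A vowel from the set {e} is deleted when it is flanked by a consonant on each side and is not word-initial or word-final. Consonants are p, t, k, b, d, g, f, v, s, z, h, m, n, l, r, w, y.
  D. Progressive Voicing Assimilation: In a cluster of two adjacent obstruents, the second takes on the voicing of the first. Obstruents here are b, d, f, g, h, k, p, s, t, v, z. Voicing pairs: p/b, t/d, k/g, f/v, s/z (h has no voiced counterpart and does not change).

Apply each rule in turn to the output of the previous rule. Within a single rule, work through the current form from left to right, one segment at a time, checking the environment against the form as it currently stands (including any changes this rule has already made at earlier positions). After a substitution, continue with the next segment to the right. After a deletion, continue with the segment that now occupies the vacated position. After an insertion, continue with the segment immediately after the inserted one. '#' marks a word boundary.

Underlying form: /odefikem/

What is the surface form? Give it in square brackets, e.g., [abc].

A Intervocalic Lenition: [odefikem] → [ozefikem]
B Labial Nasal Assimilation: no change — [ozefikem]
C Syncope: [ozefikem] → [ozfikm]
D Progressive Voicing Assimilation: [ozfikm] → [ozvikm]

[ozvikm]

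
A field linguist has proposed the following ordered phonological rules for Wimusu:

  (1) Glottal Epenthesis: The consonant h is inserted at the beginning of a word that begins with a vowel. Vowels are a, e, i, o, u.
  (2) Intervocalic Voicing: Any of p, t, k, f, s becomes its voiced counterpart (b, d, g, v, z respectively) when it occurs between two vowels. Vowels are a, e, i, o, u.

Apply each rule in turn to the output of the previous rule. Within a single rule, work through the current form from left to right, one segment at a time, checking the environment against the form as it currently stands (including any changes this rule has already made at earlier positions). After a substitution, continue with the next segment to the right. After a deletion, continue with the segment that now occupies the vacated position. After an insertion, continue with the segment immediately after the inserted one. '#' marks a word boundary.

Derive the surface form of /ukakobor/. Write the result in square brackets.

(1) Glottal Epenthesis: [ukakobor] → [hukakobor]
(2) Intervocalic Voicing: [hukakobor] → [hugagobor]

[hugagobor]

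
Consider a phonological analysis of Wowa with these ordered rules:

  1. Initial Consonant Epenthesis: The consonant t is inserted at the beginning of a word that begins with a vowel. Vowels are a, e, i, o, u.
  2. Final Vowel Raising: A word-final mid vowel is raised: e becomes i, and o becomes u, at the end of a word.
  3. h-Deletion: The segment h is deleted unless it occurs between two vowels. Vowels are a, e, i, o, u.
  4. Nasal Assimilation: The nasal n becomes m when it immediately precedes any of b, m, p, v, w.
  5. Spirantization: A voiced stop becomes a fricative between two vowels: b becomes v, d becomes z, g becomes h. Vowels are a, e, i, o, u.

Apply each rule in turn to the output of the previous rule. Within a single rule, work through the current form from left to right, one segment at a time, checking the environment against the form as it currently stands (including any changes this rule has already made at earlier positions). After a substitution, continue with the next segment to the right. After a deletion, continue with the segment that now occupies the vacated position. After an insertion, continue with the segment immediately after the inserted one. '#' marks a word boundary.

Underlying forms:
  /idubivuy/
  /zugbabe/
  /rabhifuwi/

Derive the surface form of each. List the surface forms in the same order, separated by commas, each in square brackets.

[tizuvivuy], [zugbavi], [ravifuwi]

/idubivuy/:
  1 Initial Consonant Epenthesis: [idubivuy] → [tidubivuy]
  2 Final Vowel Raising: no change — [tidubivuy]
  3 h-Deletion: no change — [tidubivuy]
  4 Nasal Assimilation: no change — [tidubivuy]
  5 Spirantization: [tidubivuy] → [tizuvivuy]
/zugbabe/:
  1 Initial Consonant Epenthesis: no change — [zugbabe]
  2 Final Vowel Raising: [zugbabe] → [zugbabi]
  3 h-Deletion: no change — [zugbabi]
  4 Nasal Assimilation: no change — [zugbabi]
  5 Spirantization: [zugbabi] → [zugbavi]
/rabhifuwi/:
  1 Initial Consonant Epenthesis: no change — [rabhifuwi]
  2 Final Vowel Raising: no change — [rabhifuwi]
  3 h-Deletion: [rabhifuwi] → [rabifuwi]
  4 Nasal Assimilation: no change — [rabifuwi]
  5 Spirantization: [rabifuwi] → [ravifuwi]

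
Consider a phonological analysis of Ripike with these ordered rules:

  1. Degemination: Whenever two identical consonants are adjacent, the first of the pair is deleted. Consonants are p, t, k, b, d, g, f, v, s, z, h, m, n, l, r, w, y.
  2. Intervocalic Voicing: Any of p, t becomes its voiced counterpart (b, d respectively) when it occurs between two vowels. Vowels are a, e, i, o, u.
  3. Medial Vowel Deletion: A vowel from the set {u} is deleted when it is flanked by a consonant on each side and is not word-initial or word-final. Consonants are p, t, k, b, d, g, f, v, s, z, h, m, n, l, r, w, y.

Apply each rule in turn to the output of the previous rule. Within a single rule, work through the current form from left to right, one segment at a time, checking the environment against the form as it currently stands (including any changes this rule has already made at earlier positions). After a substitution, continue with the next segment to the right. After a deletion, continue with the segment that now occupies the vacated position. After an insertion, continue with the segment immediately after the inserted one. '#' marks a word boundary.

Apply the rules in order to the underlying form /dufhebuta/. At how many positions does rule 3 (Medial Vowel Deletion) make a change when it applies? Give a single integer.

2

1 Degemination: no change — [dufhebuta]
2 Intervocalic Voicing: [dufhebuta] → [dufhebuda]
3 Medial Vowel Deletion: [dufhebuda] → [dfhebda]
Rule 3 changed 2 position(s).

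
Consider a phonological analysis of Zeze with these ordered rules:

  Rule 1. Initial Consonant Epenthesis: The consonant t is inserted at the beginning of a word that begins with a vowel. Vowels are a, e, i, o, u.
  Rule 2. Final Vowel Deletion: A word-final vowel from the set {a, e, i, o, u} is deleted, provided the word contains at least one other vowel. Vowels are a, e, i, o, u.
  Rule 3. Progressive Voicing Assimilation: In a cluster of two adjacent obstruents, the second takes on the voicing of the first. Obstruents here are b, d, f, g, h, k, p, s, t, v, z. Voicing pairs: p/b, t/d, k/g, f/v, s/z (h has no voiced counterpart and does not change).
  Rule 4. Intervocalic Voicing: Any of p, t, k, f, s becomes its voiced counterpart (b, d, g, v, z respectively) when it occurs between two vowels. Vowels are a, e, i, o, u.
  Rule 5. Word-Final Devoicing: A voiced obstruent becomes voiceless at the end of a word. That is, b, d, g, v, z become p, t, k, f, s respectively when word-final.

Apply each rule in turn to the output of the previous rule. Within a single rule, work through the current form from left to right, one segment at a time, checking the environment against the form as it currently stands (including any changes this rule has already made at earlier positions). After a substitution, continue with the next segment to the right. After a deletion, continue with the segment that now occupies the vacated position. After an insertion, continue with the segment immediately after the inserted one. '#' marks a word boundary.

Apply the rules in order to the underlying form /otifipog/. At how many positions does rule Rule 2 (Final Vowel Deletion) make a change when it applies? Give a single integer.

0

Rule 1 Initial Consonant Epenthesis: [otifipog] → [totifipog]
Rule 2 Final Vowel Deletion: no change — [totifipog]
Rule 3 Progressive Voicing Assimilation: no change — [totifipog]
Rule 4 Intervocalic Voicing: [totifipog] → [todivibog]
Rule 5 Word-Final Devoicing: [todivibog] → [todivibok]
Rule Rule 2 changed 0 position(s).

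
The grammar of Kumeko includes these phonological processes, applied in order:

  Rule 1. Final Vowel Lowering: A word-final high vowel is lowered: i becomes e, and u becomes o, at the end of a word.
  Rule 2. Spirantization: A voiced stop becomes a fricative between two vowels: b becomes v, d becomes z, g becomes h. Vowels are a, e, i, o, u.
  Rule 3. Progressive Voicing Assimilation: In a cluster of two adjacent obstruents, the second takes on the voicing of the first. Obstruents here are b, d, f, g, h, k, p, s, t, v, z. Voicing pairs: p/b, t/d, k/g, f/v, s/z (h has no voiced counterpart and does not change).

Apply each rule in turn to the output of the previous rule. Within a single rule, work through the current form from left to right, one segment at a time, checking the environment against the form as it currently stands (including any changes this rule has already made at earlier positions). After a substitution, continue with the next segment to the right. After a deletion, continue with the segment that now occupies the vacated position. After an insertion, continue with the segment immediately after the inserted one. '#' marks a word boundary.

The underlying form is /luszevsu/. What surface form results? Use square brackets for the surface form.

[lussevzo]

Rule 1 Final Vowel Lowering: [luszevsu] → [luszevso]
Rule 2 Spirantization: no change — [luszevso]
Rule 3 Progressive Voicing Assimilation: [luszevso] → [lussevzo]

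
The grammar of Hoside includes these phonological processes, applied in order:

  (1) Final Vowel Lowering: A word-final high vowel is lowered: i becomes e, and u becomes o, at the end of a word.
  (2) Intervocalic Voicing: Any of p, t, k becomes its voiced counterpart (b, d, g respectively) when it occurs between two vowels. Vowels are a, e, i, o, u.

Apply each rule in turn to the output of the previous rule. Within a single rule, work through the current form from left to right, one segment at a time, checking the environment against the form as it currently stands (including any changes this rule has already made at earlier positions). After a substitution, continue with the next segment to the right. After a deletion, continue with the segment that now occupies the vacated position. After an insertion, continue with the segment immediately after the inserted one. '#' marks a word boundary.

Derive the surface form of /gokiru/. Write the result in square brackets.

(1) Final Vowel Lowering: [gokiru] → [gokiro]
(2) Intervocalic Voicing: [gokiro] → [gogiro]

[gogiro]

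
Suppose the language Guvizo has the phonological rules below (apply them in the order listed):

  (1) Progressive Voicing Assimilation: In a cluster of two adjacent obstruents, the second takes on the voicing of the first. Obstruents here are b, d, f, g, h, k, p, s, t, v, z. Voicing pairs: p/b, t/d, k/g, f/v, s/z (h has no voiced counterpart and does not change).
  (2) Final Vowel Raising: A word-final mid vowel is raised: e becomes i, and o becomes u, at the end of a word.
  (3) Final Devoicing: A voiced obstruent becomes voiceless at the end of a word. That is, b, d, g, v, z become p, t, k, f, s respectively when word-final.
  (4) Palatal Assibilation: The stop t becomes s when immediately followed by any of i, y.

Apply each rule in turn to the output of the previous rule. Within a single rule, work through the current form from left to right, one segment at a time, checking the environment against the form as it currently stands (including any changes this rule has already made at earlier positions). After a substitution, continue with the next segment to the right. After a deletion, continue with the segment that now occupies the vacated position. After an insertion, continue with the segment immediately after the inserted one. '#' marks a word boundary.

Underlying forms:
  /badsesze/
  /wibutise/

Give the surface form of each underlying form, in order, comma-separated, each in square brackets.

/badsesze/:
  (1) Progressive Voicing Assimilation: [badsesze] → [badzesse]
  (2) Final Vowel Raising: [badzesse] → [badzessi]
  (3) Final Devoicing: no change — [badzessi]
  (4) Palatal Assibilation: no change — [badzessi]
/wibutise/:
  (1) Progressive Voicing Assimilation: no change — [wibutise]
  (2) Final Vowel Raising: [wibutise] → [wibutisi]
  (3) Final Devoicing: no change — [wibutisi]
  (4) Palatal Assibilation: [wibutisi] → [wibusisi]

[badzessi], [wibusisi]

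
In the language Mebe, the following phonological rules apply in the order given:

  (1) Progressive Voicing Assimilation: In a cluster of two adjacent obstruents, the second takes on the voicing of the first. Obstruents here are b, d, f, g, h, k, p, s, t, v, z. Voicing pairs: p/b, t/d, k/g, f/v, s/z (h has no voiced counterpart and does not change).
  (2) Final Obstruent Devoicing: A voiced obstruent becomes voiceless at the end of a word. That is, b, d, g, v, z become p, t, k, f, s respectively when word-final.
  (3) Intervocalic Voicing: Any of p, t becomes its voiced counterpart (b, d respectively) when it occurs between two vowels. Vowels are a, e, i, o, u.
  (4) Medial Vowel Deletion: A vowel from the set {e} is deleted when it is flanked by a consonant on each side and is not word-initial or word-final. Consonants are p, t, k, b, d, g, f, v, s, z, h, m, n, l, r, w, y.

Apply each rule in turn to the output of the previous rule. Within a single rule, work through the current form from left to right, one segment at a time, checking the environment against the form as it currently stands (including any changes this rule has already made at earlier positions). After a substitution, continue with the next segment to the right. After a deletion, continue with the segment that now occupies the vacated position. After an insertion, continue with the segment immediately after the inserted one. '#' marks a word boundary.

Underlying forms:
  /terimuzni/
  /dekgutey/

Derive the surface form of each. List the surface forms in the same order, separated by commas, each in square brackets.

[trimuzni], [dkkudy]

/terimuzni/:
  (1) Progressive Voicing Assimilation: no change — [terimuzni]
  (2) Final Obstruent Devoicing: no change — [terimuzni]
  (3) Intervocalic Voicing: no change — [terimuzni]
  (4) Medial Vowel Deletion: [terimuzni] → [trimuzni]
/dekgutey/:
  (1) Progressive Voicing Assimilation: [dekgutey] → [dekkutey]
  (2) Final Obstruent Devoicing: no change — [dekkutey]
  (3) Intervocalic Voicing: [dekkutey] → [dekkudey]
  (4) Medial Vowel Deletion: [dekkudey] → [dkkudy]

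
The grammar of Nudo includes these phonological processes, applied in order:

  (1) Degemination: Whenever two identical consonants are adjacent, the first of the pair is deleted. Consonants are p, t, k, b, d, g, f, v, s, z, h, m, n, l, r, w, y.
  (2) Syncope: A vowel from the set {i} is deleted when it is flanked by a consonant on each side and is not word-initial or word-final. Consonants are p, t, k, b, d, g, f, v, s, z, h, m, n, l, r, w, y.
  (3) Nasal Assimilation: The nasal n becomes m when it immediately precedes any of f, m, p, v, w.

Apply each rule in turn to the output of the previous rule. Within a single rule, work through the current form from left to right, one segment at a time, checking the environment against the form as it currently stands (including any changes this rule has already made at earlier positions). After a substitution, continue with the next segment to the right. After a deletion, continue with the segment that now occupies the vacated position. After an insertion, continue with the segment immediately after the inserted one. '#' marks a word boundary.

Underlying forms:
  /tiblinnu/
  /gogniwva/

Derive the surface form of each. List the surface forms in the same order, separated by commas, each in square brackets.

[tblnu], [gogmwva]

/tiblinnu/:
  (1) Degemination: [tiblinnu] → [tiblinu]
  (2) Syncope: [tiblinu] → [tblnu]
  (3) Nasal Assimilation: no change — [tblnu]
/gogniwva/:
  (1) Degemination: no change — [gogniwva]
  (2) Syncope: [gogniwva] → [gognwva]
  (3) Nasal Assimilation: [gognwva] → [gogmwva]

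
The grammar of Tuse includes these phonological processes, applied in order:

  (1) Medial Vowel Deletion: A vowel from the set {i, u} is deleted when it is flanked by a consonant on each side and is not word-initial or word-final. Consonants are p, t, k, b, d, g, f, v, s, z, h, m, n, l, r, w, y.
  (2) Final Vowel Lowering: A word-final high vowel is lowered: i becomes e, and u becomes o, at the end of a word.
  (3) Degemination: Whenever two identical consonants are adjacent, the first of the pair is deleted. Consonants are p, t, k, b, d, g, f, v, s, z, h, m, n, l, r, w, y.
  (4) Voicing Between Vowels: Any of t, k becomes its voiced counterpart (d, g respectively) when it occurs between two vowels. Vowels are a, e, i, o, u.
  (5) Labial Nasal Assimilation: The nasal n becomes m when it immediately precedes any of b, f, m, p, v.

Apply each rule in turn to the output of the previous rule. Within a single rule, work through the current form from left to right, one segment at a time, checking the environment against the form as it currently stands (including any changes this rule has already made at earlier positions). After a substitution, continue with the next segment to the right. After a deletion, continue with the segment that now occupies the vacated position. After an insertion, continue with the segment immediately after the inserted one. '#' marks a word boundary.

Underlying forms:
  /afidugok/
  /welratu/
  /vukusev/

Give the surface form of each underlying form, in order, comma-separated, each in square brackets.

/afidugok/:
  (1) Medial Vowel Deletion: [afidugok] → [afdgok]
  (2) Final Vowel Lowering: no change — [afdgok]
  (3) Degemination: no change — [afdgok]
  (4) Voicing Between Vowels: no change — [afdgok]
  (5) Labial Nasal Assimilation: no change — [afdgok]
/welratu/:
  (1) Medial Vowel Deletion: no change — [welratu]
  (2) Final Vowel Lowering: [welratu] → [welrato]
  (3) Degemination: no change — [welrato]
  (4) Voicing Between Vowels: [welrato] → [welrado]
  (5) Labial Nasal Assimilation: no change — [welrado]
/vukusev/:
  (1) Medial Vowel Deletion: [vukusev] → [vksev]
  (2) Final Vowel Lowering: no change — [vksev]
  (3) Degemination: no change — [vksev]
  (4) Voicing Between Vowels: no change — [vksev]
  (5) Labial Nasal Assimilation: no change — [vksev]

[afdgok], [welrado], [vksev]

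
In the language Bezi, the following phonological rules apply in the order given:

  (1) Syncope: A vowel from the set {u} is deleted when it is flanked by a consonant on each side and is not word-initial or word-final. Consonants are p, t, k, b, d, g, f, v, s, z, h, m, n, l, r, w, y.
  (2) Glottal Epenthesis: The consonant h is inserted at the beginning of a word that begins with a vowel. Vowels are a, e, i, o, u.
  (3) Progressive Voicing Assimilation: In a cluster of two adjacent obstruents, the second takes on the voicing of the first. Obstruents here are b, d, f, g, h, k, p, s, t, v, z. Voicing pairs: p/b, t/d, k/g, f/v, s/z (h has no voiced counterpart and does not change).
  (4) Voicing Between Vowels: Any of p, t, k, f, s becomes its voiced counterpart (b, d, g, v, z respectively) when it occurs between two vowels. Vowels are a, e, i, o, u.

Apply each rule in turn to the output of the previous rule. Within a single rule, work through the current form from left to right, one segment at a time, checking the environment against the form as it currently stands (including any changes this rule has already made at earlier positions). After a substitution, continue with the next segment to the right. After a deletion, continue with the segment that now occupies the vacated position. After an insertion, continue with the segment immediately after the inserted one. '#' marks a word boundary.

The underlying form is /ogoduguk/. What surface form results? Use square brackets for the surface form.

(1) Syncope: [ogoduguk] → [ogodgk]
(2) Glottal Epenthesis: [ogodgk] → [hogodgk]
(3) Progressive Voicing Assimilation: [hogodgk] → [hogodgg]
(4) Voicing Between Vowels: no change — [hogodgg]

[hogodgg]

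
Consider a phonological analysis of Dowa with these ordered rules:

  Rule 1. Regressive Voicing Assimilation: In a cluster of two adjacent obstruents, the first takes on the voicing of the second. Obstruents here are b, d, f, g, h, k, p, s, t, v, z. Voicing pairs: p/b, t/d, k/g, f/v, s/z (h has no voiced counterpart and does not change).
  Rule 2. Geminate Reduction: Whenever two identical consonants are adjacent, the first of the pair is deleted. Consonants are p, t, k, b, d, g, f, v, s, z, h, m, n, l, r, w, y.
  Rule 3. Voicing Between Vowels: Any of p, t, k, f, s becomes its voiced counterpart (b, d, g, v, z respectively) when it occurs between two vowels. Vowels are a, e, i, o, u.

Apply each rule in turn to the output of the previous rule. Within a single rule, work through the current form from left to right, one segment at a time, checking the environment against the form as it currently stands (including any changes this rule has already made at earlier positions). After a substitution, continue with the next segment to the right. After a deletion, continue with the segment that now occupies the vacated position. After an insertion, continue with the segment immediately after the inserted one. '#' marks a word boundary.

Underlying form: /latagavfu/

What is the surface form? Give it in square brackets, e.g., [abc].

Rule 1 Regressive Voicing Assimilation: [latagavfu] → [latagaffu]
Rule 2 Geminate Reduction: [latagaffu] → [latagafu]
Rule 3 Voicing Between Vowels: [latagafu] → [ladagavu]

[ladagavu]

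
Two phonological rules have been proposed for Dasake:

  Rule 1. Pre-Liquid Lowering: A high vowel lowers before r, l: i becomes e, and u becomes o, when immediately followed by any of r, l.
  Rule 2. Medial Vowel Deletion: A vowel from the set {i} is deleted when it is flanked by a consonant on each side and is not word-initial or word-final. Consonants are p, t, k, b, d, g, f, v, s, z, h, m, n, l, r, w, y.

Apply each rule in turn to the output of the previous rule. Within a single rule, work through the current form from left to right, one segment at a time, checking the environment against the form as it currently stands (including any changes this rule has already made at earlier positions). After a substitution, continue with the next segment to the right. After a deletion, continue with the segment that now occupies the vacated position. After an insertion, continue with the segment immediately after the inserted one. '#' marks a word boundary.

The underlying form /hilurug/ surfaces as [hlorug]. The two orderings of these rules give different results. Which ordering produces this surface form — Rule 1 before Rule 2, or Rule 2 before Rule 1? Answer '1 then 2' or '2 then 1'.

Order 1 then 2:
  1 Pre-Liquid Lowering: [hilurug] → [helorug]
  2 Medial Vowel Deletion: no change — [helorug]
  result: [helorug]
Order 2 then 1:
  2 Medial Vowel Deletion: [hilurug] → [hlurug]
  1 Pre-Liquid Lowering: [hlurug] → [hlorug]
  result: [hlorug]

2 then 1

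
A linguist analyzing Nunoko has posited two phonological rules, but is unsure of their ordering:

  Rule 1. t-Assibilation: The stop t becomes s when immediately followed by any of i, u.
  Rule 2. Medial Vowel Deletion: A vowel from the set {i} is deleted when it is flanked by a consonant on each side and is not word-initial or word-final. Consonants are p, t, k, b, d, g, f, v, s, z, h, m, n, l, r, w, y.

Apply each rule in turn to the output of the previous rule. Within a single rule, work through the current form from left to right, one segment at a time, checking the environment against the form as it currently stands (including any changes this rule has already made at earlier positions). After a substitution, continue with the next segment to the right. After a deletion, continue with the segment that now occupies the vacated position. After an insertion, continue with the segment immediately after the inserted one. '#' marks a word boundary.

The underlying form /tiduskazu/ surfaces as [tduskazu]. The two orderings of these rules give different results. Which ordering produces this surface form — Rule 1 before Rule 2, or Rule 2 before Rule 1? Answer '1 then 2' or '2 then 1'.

2 then 1

Order 1 then 2:
  1 t-Assibilation: [tiduskazu] → [siduskazu]
  2 Medial Vowel Deletion: [siduskazu] → [sduskazu]
  result: [sduskazu]
Order 2 then 1:
  2 Medial Vowel Deletion: [tiduskazu] → [tduskazu]
  1 t-Assibilation: no change — [tduskazu]
  result: [tduskazu]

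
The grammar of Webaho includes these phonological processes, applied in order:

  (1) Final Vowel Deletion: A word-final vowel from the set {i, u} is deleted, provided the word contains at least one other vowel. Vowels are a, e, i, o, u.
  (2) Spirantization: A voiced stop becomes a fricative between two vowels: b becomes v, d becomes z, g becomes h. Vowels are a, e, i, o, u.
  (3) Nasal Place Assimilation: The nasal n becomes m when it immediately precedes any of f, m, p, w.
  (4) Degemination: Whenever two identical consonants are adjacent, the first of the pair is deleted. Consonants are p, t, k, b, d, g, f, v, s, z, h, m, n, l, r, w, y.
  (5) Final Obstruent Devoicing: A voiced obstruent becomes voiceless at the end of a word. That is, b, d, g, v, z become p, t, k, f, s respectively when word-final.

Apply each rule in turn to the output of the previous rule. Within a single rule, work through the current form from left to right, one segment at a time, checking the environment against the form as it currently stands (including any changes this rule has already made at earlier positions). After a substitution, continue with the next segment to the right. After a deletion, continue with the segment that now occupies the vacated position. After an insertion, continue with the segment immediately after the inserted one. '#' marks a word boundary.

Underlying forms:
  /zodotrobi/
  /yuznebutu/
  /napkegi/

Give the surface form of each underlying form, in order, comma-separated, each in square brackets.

[zozotrop], [yuznevut], [napkek]

/zodotrobi/:
  (1) Final Vowel Deletion: [zodotrobi] → [zodotrob]
  (2) Spirantization: [zodotrob] → [zozotrob]
  (3) Nasal Place Assimilation: no change — [zozotrob]
  (4) Degemination: no change — [zozotrob]
  (5) Final Obstruent Devoicing: [zozotrob] → [zozotrop]
/yuznebutu/:
  (1) Final Vowel Deletion: [yuznebutu] → [yuznebut]
  (2) Spirantization: [yuznebut] → [yuznevut]
  (3) Nasal Place Assimilation: no change — [yuznevut]
  (4) Degemination: no change — [yuznevut]
  (5) Final Obstruent Devoicing: no change — [yuznevut]
/napkegi/:
  (1) Final Vowel Deletion: [napkegi] → [napkeg]
  (2) Spirantization: no change — [napkeg]
  (3) Nasal Place Assimilation: no change — [napkeg]
  (4) Degemination: no change — [napkeg]
  (5) Final Obstruent Devoicing: [napkeg] → [napkek]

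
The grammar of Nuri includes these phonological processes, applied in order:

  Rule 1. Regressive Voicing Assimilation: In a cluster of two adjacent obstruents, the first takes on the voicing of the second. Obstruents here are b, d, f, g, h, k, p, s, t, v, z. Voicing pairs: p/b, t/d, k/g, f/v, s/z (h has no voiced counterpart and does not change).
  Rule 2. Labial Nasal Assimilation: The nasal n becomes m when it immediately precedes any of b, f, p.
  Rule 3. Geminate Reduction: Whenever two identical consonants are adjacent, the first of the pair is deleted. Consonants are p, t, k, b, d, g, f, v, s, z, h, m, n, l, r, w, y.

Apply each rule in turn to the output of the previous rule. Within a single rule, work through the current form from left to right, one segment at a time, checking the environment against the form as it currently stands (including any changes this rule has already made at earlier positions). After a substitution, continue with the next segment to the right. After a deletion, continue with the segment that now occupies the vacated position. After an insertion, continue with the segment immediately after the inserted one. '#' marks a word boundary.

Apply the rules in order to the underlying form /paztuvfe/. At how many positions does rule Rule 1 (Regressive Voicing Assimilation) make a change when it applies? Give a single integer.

2

Rule 1 Regressive Voicing Assimilation: [paztuvfe] → [pastuffe]
Rule 2 Labial Nasal Assimilation: no change — [pastuffe]
Rule 3 Geminate Reduction: [pastuffe] → [pastufe]
Rule Rule 1 changed 2 position(s).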